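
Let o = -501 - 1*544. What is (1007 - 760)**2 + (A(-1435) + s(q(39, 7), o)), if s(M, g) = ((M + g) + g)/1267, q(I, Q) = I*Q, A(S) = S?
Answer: 75478441/1267 ≈ 59573.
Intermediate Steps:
o = -1045 (o = -501 - 544 = -1045)
s(M, g) = M/1267 + 2*g/1267 (s(M, g) = (M + 2*g)*(1/1267) = M/1267 + 2*g/1267)
(1007 - 760)**2 + (A(-1435) + s(q(39, 7), o)) = (1007 - 760)**2 + (-1435 + ((39*7)/1267 + (2/1267)*(-1045))) = 247**2 + (-1435 + ((1/1267)*273 - 2090/1267)) = 61009 + (-1435 + (39/181 - 2090/1267)) = 61009 + (-1435 - 1817/1267) = 61009 - 1819962/1267 = 75478441/1267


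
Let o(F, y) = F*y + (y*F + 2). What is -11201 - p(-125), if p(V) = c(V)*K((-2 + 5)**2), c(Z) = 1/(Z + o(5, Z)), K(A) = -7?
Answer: -15378980/1373 ≈ -11201.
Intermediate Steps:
o(F, y) = 2 + 2*F*y (o(F, y) = F*y + (F*y + 2) = F*y + (2 + F*y) = 2 + 2*F*y)
c(Z) = 1/(2 + 11*Z) (c(Z) = 1/(Z + (2 + 2*5*Z)) = 1/(Z + (2 + 10*Z)) = 1/(2 + 11*Z))
p(V) = -7/(2 + 11*V)
-11201 - p(-125) = -11201 - (-7)/(2 + 11*(-125)) = -11201 - (-7)/(2 - 1375) = -11201 - (-7)/(-1373) = -11201 - (-7)*(-1)/1373 = -11201 - 1*7/1373 = -11201 - 7/1373 = -15378980/1373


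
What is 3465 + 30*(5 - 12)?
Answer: 3255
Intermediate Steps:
3465 + 30*(5 - 12) = 3465 + 30*(-7) = 3465 - 210 = 3255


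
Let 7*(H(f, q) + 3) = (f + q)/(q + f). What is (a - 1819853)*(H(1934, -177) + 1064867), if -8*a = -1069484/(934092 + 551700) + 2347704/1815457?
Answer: -3484843287822934823566721/1798260991296 ≈ -1.9379e+12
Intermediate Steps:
H(f, q) = -20/7 (H(f, q) = -3 + ((f + q)/(q + f))/7 = -3 + ((f + q)/(f + q))/7 = -3 + (⅐)*1 = -3 + ⅐ = -20/7)
a = -55235628835/770683281984 (a = -(-1069484/(934092 + 551700) + 2347704/1815457)/8 = -(-1069484/1485792 + 2347704*(1/1815457))/8 = -(-1069484*1/1485792 + 2347704/1815457)/8 = -(-267371/371448 + 2347704/1815457)/8 = -⅛*55235628835/96335410248 = -55235628835/770683281984 ≈ -0.071671)
(a - 1819853)*(H(1934, -177) + 1064867) = (-55235628835/770683281984 - 1819853)*(-20/7 + 1064867) = -1402530338004057187/770683281984*7454049/7 = -3484843287822934823566721/1798260991296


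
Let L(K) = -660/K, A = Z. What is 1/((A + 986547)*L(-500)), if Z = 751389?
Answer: 25/57351888 ≈ 4.3591e-7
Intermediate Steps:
A = 751389
1/((A + 986547)*L(-500)) = 1/((751389 + 986547)*((-660/(-500)))) = 1/(1737936*((-660*(-1/500)))) = 1/(1737936*(33/25)) = (1/1737936)*(25/33) = 25/57351888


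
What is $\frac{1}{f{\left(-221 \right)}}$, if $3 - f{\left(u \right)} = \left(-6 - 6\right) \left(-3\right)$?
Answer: $- \frac{1}{33} \approx -0.030303$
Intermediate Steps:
$f{\left(u \right)} = -33$ ($f{\left(u \right)} = 3 - \left(-6 - 6\right) \left(-3\right) = 3 - \left(-12\right) \left(-3\right) = 3 - 36 = -33$)
$\frac{1}{f{\left(-221 \right)}} = \frac{1}{-33} = - \frac{1}{33}$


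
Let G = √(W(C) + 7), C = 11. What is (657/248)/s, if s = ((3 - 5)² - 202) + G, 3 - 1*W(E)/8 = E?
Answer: -21681/1622788 - 219*I*√57/3245576 ≈ -0.01336 - 0.00050944*I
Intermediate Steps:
W(E) = 24 - 8*E
G = I*√57 (G = √((24 - 8*11) + 7) = √((24 - 88) + 7) = √(-64 + 7) = √(-57) = I*√57 ≈ 7.5498*I)
s = -198 + I*√57 (s = ((3 - 5)² - 202) + I*√57 = ((-2)² - 202) + I*√57 = (4 - 202) + I*√57 = -198 + I*√57 ≈ -198.0 + 7.5498*I)
(657/248)/s = (657/248)/(-198 + I*√57) = (657*(1/248))/(-198 + I*√57) = 657/(248*(-198 + I*√57))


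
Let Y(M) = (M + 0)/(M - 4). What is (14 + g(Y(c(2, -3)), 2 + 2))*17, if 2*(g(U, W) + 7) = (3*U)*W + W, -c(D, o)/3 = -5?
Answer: 3213/11 ≈ 292.09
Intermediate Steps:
c(D, o) = 15 (c(D, o) = -3*(-5) = 15)
Y(M) = M/(-4 + M)
g(U, W) = -7 + W/2 + 3*U*W/2 (g(U, W) = -7 + ((3*U)*W + W)/2 = -7 + (3*U*W + W)/2 = -7 + (W + 3*U*W)/2 = -7 + (W/2 + 3*U*W/2) = -7 + W/2 + 3*U*W/2)
(14 + g(Y(c(2, -3)), 2 + 2))*17 = (14 + (-7 + (2 + 2)/2 + 3*(15/(-4 + 15))*(2 + 2)/2))*17 = (14 + (-7 + (½)*4 + (3/2)*(15/11)*4))*17 = (14 + (-7 + 2 + (3/2)*(15*(1/11))*4))*17 = (14 + (-7 + 2 + (3/2)*(15/11)*4))*17 = (14 + (-7 + 2 + 90/11))*17 = (14 + 35/11)*17 = (189/11)*17 = 3213/11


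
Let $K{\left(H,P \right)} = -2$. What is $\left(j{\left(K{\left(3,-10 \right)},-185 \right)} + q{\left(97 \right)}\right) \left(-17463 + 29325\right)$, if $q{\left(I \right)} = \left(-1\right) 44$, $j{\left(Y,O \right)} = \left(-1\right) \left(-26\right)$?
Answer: $-213516$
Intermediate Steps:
$j{\left(Y,O \right)} = 26$
$q{\left(I \right)} = -44$
$\left(j{\left(K{\left(3,-10 \right)},-185 \right)} + q{\left(97 \right)}\right) \left(-17463 + 29325\right) = \left(26 - 44\right) \left(-17463 + 29325\right) = \left(-18\right) 11862 = -213516$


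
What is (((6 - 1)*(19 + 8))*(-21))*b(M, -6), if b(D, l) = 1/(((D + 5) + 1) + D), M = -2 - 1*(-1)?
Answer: -2835/4 ≈ -708.75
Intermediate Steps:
M = -1 (M = -2 + 1 = -1)
b(D, l) = 1/(6 + 2*D) (b(D, l) = 1/(((5 + D) + 1) + D) = 1/((6 + D) + D) = 1/(6 + 2*D))
(((6 - 1)*(19 + 8))*(-21))*b(M, -6) = (((6 - 1)*(19 + 8))*(-21))*(1/(2*(3 - 1))) = ((5*27)*(-21))*((1/2)/2) = (135*(-21))*((1/2)*(1/2)) = -2835*1/4 = -2835/4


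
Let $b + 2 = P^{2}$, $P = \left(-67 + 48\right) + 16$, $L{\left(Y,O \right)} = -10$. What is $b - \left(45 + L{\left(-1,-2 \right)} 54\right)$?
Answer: $502$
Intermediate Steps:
$P = -3$ ($P = -19 + 16 = -3$)
$b = 7$ ($b = -2 + \left(-3\right)^{2} = -2 + 9 = 7$)
$b - \left(45 + L{\left(-1,-2 \right)} 54\right) = 7 - \left(45 - 540\right) = 7 - -495 = 7 + 495 = 502$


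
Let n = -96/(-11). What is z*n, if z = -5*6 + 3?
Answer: -2592/11 ≈ -235.64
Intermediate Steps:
n = 96/11 (n = -96*(-1/11) = 96/11 ≈ 8.7273)
z = -27 (z = -30 + 3 = -27)
z*n = -27*96/11 = -2592/11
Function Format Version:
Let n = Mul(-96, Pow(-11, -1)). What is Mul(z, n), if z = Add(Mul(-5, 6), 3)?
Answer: Rational(-2592, 11) ≈ -235.64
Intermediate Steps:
n = Rational(96, 11) (n = Mul(-96, Rational(-1, 11)) = Rational(96, 11) ≈ 8.7273)
z = -27 (z = Add(-30, 3) = -27)
Mul(z, n) = Mul(-27, Rational(96, 11)) = Rational(-2592, 11)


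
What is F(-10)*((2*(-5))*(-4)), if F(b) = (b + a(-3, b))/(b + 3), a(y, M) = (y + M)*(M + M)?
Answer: -10000/7 ≈ -1428.6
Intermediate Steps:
a(y, M) = 2*M*(M + y) (a(y, M) = (M + y)*(2*M) = 2*M*(M + y))
F(b) = (b + 2*b*(-3 + b))/(3 + b) (F(b) = (b + 2*b*(b - 3))/(b + 3) = (b + 2*b*(-3 + b))/(3 + b))
F(-10)*((2*(-5))*(-4)) = (-10*(-5 + 2*(-10))/(3 - 10))*((2*(-5))*(-4)) = (-10*(-5 - 20)/(-7))*(-10*(-4)) = -10*(-⅐)*(-25)*40 = -250/7*40 = -10000/7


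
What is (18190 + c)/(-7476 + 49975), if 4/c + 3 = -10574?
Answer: 192395626/449511923 ≈ 0.42801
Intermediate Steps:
c = -4/10577 (c = 4/(-3 - 10574) = 4/(-10577) = 4*(-1/10577) = -4/10577 ≈ -0.00037818)
(18190 + c)/(-7476 + 49975) = (18190 - 4/10577)/(-7476 + 49975) = (192395626/10577)/42499 = (192395626/10577)*(1/42499) = 192395626/449511923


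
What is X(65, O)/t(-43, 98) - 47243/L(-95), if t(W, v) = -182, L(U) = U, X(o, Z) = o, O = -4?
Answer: 660927/1330 ≈ 496.94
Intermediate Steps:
X(65, O)/t(-43, 98) - 47243/L(-95) = 65/(-182) - 47243/(-95) = 65*(-1/182) - 47243*(-1/95) = -5/14 + 47243/95 = 660927/1330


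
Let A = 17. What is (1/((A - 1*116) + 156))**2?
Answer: 1/3249 ≈ 0.00030779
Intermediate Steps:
(1/((A - 1*116) + 156))**2 = (1/((17 - 1*116) + 156))**2 = (1/((17 - 116) + 156))**2 = (1/(-99 + 156))**2 = (1/57)**2 = 1/3249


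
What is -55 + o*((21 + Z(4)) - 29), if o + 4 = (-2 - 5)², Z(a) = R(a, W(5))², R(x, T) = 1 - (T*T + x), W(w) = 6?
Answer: 68030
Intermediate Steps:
R(x, T) = 1 - x - T² (R(x, T) = 1 - (T² + x) = 1 - (x + T²) = 1 + (-x - T²) = 1 - x - T²)
Z(a) = (-35 - a)² (Z(a) = (1 - a - 1*6²)² = (1 - a - 1*36)² = (1 - a - 36)² = (-35 - a)²)
o = 45 (o = -4 + (-2 - 5)² = -4 + (-7)² = -4 + 49 = 45)
-55 + o*((21 + Z(4)) - 29) = -55 + 45*((21 + (35 + 4)²) - 29) = -55 + 45*((21 + 39²) - 29) = -55 + 45*((21 + 1521) - 29) = -55 + 45*(1542 - 29) = -55 + 45*1513 = -55 + 68085 = 68030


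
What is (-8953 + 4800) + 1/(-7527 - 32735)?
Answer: -167208087/40262 ≈ -4153.0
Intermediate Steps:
(-8953 + 4800) + 1/(-7527 - 32735) = -4153 + 1/(-40262) = -4153 - 1/40262 = -167208087/40262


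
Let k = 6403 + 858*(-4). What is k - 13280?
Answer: -10309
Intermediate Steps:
k = 2971 (k = 6403 - 3432 = 2971)
k - 13280 = 2971 - 13280 = -10309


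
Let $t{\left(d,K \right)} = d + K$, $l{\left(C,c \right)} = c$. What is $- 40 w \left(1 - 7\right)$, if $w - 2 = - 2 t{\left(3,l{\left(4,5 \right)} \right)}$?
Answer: $-3360$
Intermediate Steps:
$t{\left(d,K \right)} = K + d$
$w = -14$ ($w = 2 - 2 \left(5 + 3\right) = 2 - 16 = -14$)
$- 40 w \left(1 - 7\right) = \left(-40\right) \left(-14\right) \left(1 - 7\right) = 560 \left(1 - 7\right) = 560 \left(-6\right) = -3360$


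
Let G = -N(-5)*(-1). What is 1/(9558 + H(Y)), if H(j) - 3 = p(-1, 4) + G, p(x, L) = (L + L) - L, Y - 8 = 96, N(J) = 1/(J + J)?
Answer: 10/95649 ≈ 0.00010455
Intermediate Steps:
N(J) = 1/(2*J)
Y = 104 (Y = 8 + 96 = 104)
p(x, L) = L (p(x, L) = 2*L - L = L)
G = -⅒ (G = -1/(2*(-5))*(-1) = -(-1)/(2*5)*(-1) = -1*(-⅒)*(-1) = (⅒)*(-1) = -⅒ ≈ -0.10000)
H(j) = 69/10 (H(j) = 3 + (4 - ⅒) = 3 + 39/10 = 69/10)
1/(9558 + H(Y)) = 1/(9558 + 69/10) = 1/(95649/10) = 10/95649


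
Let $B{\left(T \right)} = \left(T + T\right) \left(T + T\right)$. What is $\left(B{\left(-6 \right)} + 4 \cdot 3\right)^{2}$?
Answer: $24336$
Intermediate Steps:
$B{\left(T \right)} = 4 T^{2}$ ($B{\left(T \right)} = 2 T 2 T = 4 T^{2}$)
$\left(B{\left(-6 \right)} + 4 \cdot 3\right)^{2} = \left(4 \left(-6\right)^{2} + 4 \cdot 3\right)^{2} = \left(4 \cdot 36 + 12\right)^{2} = \left(144 + 12\right)^{2} = 156^{2} = 24336$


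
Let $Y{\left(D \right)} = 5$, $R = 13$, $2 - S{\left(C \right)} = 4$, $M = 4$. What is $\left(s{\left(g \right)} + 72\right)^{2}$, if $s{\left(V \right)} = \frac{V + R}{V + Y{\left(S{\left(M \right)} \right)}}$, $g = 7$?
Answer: $\frac{48841}{9} \approx 5426.8$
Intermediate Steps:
$S{\left(C \right)} = -2$ ($S{\left(C \right)} = 2 - 4 = -2$)
$s{\left(V \right)} = \frac{13 + V}{5 + V}$ ($s{\left(V \right)} = \frac{V + 13}{V + 5} = \frac{13 + V}{5 + V}$)
$\left(s{\left(g \right)} + 72\right)^{2} = \left(\frac{13 + 7}{5 + 7} + 72\right)^{2} = \left(\frac{1}{12} \cdot 20 + 72\right)^{2} = \left(\frac{5}{3} + 72\right)^{2} = \left(\frac{221}{3}\right)^{2} = \frac{48841}{9}$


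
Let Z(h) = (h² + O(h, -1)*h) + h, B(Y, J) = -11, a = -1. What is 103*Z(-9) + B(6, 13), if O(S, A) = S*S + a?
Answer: -66755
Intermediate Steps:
O(S, A) = -1 + S² (O(S, A) = S*S - 1 = S² - 1 = -1 + S²)
Z(h) = h + h² + h*(-1 + h²) (Z(h) = (h² + (-1 + h²)*h) + h = (h² + h*(-1 + h²)) + h = h + h² + h*(-1 + h²))
103*Z(-9) + B(6, 13) = 103*((-9)²*(1 - 9)) - 11 = 103*(81*(-8)) - 11 = 103*(-648) - 11 = -66744 - 11 = -66755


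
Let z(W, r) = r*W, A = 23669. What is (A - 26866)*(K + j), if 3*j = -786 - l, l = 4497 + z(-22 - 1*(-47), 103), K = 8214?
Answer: -53658448/3 ≈ -1.7886e+7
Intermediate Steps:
z(W, r) = W*r
l = 7072 (l = 4497 + (-22 - 1*(-47))*103 = 4497 + (-22 + 47)*103 = 4497 + 25*103 = 4497 + 2575 = 7072)
j = -7858/3 (j = (-786 - 1*7072)/3 = (-786 - 7072)/3 = (⅓)*(-7858) = -7858/3 ≈ -2619.3)
(A - 26866)*(K + j) = (23669 - 26866)*(8214 - 7858/3) = -3197*16784/3 = -53658448/3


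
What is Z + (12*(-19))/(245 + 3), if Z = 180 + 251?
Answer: 26665/62 ≈ 430.08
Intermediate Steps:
Z = 431
Z + (12*(-19))/(245 + 3) = 431 + (12*(-19))/(245 + 3) = 431 - 228/248 = 431 - 228*1/248 = 431 - 57/62 = 26665/62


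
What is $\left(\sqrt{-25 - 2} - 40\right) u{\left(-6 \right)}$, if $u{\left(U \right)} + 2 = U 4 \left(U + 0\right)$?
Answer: $-5680 + 426 i \sqrt{3} \approx -5680.0 + 737.85 i$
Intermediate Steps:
$u{\left(U \right)} = -2 + 4 U^{2}$ ($u{\left(U \right)} = -2 + U 4 \left(U + 0\right) = -2 + U 4 U = -2 + 4 U^{2}$)
$\left(\sqrt{-25 - 2} - 40\right) u{\left(-6 \right)} = \left(\sqrt{-25 - 2} - 40\right) \left(-2 + 4 \left(-6\right)^{2}\right) = \left(\sqrt{-27} - 40\right) \left(-2 + 4 \cdot 36\right) = \left(3 i \sqrt{3} - 40\right) \left(-2 + 144\right) = \left(-40 + 3 i \sqrt{3}\right) 142 = -5680 + 426 i \sqrt{3}$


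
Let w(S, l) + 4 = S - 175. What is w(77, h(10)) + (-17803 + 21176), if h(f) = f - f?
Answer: 3271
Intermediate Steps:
h(f) = 0
w(S, l) = -179 + S (w(S, l) = -4 + (S - 175) = -4 + (-175 + S) = -179 + S)
w(77, h(10)) + (-17803 + 21176) = (-179 + 77) + (-17803 + 21176) = -102 + 3373 = 3271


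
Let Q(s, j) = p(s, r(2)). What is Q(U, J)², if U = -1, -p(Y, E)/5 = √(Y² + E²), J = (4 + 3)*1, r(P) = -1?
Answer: 50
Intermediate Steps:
J = 7 (J = 7*1 = 7)
p(Y, E) = -5*√(E² + Y²) (p(Y, E) = -5*√(Y² + E²) = -5*√(E² + Y²))
Q(s, j) = -5*√(1 + s²) (Q(s, j) = -5*√((-1)² + s²) = -5*√(1 + s²))
Q(U, J)² = (-5*√(1 + (-1)²))² = (-5*√(1 + 1))² = (-5*√2)² = 50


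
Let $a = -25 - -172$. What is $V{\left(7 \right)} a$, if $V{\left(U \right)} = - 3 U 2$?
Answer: $-6174$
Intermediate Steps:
$a = 147$ ($a = -25 + 172 = 147$)
$V{\left(U \right)} = - 6 U$
$V{\left(7 \right)} a = \left(-6\right) 7 \cdot 147 = \left(-42\right) 147 = -6174$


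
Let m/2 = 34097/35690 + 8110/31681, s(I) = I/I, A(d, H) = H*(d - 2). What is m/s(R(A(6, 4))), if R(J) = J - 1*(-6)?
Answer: 1369672957/565347445 ≈ 2.4227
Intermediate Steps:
A(d, H) = H*(-2 + d)
R(J) = 6 + J (R(J) = J + 6 = 6 + J)
s(I) = 1
m = 1369672957/565347445 (m = 2*(34097/35690 + 8110/31681) = 2*(1369672957/1130694890) = 1369672957/565347445 ≈ 2.4227)
m/s(R(A(6, 4))) = (1369672957/565347445)/1 = (1369672957/565347445)*1 = 1369672957/565347445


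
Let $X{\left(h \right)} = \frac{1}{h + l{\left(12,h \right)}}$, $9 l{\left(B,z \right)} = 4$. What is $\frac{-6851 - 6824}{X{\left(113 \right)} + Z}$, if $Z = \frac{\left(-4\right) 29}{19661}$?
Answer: $- \frac{274510322675}{58513} \approx -4.6914 \cdot 10^{6}$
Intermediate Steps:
$l{\left(B,z \right)} = \frac{4}{9}$ ($l{\left(B,z \right)} = \frac{1}{9} \cdot 4 = \frac{4}{9}$)
$Z = - \frac{116}{19661}$ ($Z = \left(-116\right) \frac{1}{19661} = - \frac{116}{19661} \approx -0.0059$)
$X{\left(h \right)} = \frac{1}{\frac{4}{9} + h}$ ($X{\left(h \right)} = \frac{1}{h + \frac{4}{9}} = \frac{1}{\frac{4}{9} + h}$)
$\frac{-6851 - 6824}{X{\left(113 \right)} + Z} = \frac{-6851 - 6824}{\frac{9}{4 + 9 \cdot 113} - \frac{116}{19661}} = - \frac{13675}{\frac{9}{4 + 1017} - \frac{116}{19661}} = - \frac{13675}{\frac{9}{1021} - \frac{116}{19661}} = - \frac{13675}{\frac{58513}{20073881}} = \left(-13675\right) \frac{20073881}{58513} = - \frac{274510322675}{58513}$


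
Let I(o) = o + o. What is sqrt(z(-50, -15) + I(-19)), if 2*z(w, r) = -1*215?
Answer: I*sqrt(582)/2 ≈ 12.062*I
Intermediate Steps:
I(o) = 2*o
z(w, r) = -215/2 (z(w, r) = (-1*215)/2 = (1/2)*(-215) = -215/2)
sqrt(z(-50, -15) + I(-19)) = sqrt(-215/2 + 2*(-19)) = sqrt(-215/2 - 38) = sqrt(-291/2) = I*sqrt(582)/2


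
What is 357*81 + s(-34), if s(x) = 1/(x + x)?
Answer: 1966355/68 ≈ 28917.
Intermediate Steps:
s(x) = 1/(2*x)
357*81 + s(-34) = 357*81 + (1/2)/(-34) = 28917 + (1/2)*(-1/34) = 28917 - 1/68 = 1966355/68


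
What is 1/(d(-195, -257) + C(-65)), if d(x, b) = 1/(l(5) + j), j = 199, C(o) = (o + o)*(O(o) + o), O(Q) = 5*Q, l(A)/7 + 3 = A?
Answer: 213/10799101 ≈ 1.9724e-5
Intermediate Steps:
l(A) = -21 + 7*A
C(o) = 12*o² (C(o) = (o + o)*(5*o + o) = (2*o)*(6*o) = 12*o²)
d(x, b) = 1/213 (d(x, b) = 1/((-21 + 7*5) + 199) = 1/((-21 + 35) + 199) = 1/(14 + 199) = 1/213)
1/(d(-195, -257) + C(-65)) = 1/(1/213 + 12*(-65)²) = 1/(1/213 + 12*4225) = 1/(1/213 + 50700) = 1/(10799101/213) = 213/10799101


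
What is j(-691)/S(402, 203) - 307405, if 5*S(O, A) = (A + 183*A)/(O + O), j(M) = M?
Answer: -2871242345/9338 ≈ -3.0748e+5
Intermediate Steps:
S(O, A) = 92*A/(5*O) (S(O, A) = ((A + 183*A)/(O + O))/5 = ((184*A)/((2*O)))/5 = ((184*A)*(1/(2*O)))/5 = (92*A/O)/5 = 92*A/(5*O))
j(-691)/S(402, 203) - 307405 = -691/((92/5)*203/402) - 307405 = -691/((92/5)*203*(1/402)) - 307405 = -691/9338/1005 - 307405 = -691*1005/9338 - 307405 = -694455/9338 - 307405 = -2871242345/9338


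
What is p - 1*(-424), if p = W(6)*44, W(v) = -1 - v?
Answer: 116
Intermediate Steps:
p = -308 (p = (-1 - 1*6)*44 = (-1 - 6)*44 = -7*44 = -308)
p - 1*(-424) = -308 - 1*(-424) = -308 + 424 = 116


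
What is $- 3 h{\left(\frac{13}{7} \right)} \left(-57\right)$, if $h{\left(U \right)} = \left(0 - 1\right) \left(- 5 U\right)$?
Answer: $\frac{11115}{7} \approx 1587.9$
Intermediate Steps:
$h{\left(U \right)} = 5 U$ ($h{\left(U \right)} = - \left(-5\right) U = 5 U$)
$- 3 h{\left(\frac{13}{7} \right)} \left(-57\right) = - 3 \cdot 5 \cdot \frac{13}{7} \left(-57\right) = \left(-3\right) \frac{65}{7} \left(-57\right) = \left(- \frac{195}{7}\right) \left(-57\right) = \frac{11115}{7}$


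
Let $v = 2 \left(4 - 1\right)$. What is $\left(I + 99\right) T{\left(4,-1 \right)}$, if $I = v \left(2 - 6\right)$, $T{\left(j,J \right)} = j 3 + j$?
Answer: $1200$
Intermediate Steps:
$v = 6$ ($v = 2 \cdot 3 = 6$)
$T{\left(j,J \right)} = 4 j$ ($T{\left(j,J \right)} = 3 j + j = 4 j$)
$I = -24$ ($I = 6 \left(2 - 6\right) = 6 \left(-4\right) = -24$)
$\left(I + 99\right) T{\left(4,-1 \right)} = \left(-24 + 99\right) 4 \cdot 4 = 75 \cdot 16 = 1200$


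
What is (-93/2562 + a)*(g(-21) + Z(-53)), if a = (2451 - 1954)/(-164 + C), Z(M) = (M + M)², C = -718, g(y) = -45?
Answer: -25795255/3843 ≈ -6712.3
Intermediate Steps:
Z(M) = 4*M² (Z(M) = (2*M)² = 4*M²)
a = -71/126 (a = (2451 - 1954)/(-164 - 718) = 497/(-882) = 497*(-1/882) = -71/126 ≈ -0.56349)
(-93/2562 + a)*(g(-21) + Z(-53)) = (-93/2562 - 71/126)*(-45 + 4*(-53)²) = (-93*1/2562 - 71/126)*(-45 + 4*2809) = (-31/854 - 71/126)*(-45 + 11236) = -2305/3843*11191 = -25795255/3843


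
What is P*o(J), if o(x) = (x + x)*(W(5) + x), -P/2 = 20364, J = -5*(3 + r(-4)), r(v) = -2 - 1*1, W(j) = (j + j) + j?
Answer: 0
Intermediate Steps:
W(j) = 3*j (W(j) = 2*j + j = 3*j)
r(v) = -3 (r(v) = -2 - 1 = -3)
J = 0 (J = -5*(3 - 3) = -5*0 = 0)
P = -40728 (P = -2*20364 = -40728)
o(x) = 2*x*(15 + x) (o(x) = (x + x)*(3*5 + x) = (2*x)*(15 + x) = 2*x*(15 + x))
P*o(J) = -81456*0*(15 + 0) = -81456*0*15 = -40728*0 = 0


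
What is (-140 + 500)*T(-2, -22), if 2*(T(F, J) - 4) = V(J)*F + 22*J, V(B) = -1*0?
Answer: -85680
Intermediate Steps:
V(B) = 0
T(F, J) = 4 + 11*J (T(F, J) = 4 + (0*F + 22*J)/2 = 4 + (0 + 22*J)/2 = 4 + (22*J)/2 = 4 + 11*J)
(-140 + 500)*T(-2, -22) = (-140 + 500)*(4 + 11*(-22)) = 360*(4 - 242) = 360*(-238) = -85680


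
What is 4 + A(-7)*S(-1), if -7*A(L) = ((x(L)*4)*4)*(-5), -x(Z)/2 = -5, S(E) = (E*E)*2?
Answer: 1628/7 ≈ 232.57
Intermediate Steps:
S(E) = 2*E² (S(E) = E²*2 = 2*E²)
x(Z) = 10 (x(Z) = -2*(-5) = 10)
A(L) = 800/7 (A(L) = -(10*4)*4*(-5)/7 = -40*4*(-5)/7 = -160*(-5)/7 = -⅐*(-800) = 800/7)
4 + A(-7)*S(-1) = 4 + 800*(2*(-1)²)/7 = 4 + 800*(2*1)/7 = 4 + (800/7)*2 = 4 + 1600/7 = 1628/7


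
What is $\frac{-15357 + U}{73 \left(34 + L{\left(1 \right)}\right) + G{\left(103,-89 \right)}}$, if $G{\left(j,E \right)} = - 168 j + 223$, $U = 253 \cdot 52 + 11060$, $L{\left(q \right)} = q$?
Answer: $- \frac{2953}{4842} \approx -0.60987$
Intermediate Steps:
$U = 24216$ ($U = 13156 + 11060 = 24216$)
$G{\left(j,E \right)} = 223 - 168 j$
$\frac{-15357 + U}{73 \left(34 + L{\left(1 \right)}\right) + G{\left(103,-89 \right)}} = \frac{-15357 + 24216}{73 \left(34 + 1\right) + \left(223 - 17304\right)} = \frac{8859}{73 \cdot 35 + \left(223 - 17304\right)} = \frac{8859}{2555 - 17081} = \frac{8859}{-14526} = 8859 \left(- \frac{1}{14526}\right) = - \frac{2953}{4842}$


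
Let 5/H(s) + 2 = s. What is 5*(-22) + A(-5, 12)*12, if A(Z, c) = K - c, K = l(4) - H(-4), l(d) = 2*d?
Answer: -148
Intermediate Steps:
H(s) = 5/(-2 + s)
K = 53/6 (K = 2*4 - 5/(-2 - 4) = 8 - 5/(-6) = 8 - 5*(-1)/6 = 8 - 1*(-⅚) = 8 + ⅚ = 53/6 ≈ 8.8333)
A(Z, c) = 53/6 - c
5*(-22) + A(-5, 12)*12 = 5*(-22) + (53/6 - 1*12)*12 = -110 + (53/6 - 12)*12 = -110 - 19/6*12 = -110 - 38 = -148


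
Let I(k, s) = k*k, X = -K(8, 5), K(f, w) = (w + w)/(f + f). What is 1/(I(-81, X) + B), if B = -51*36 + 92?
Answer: 1/4817 ≈ 0.00020760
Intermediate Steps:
K(f, w) = w/f (K(f, w) = (2*w)/((2*f)) = (2*w)*(1/(2*f)) = w/f)
X = -5/8 ≈ -0.62500
I(k, s) = k²
B = -1744 (B = -1836 + 92 = -1744)
1/(I(-81, X) + B) = 1/((-81)² - 1744) = 1/(6561 - 1744) = 1/4817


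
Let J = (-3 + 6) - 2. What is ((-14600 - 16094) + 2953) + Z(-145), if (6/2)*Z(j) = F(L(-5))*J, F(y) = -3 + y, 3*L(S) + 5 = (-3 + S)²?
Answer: -249619/9 ≈ -27735.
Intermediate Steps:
L(S) = -5/3 + (-3 + S)²/3
J = 1 (J = 3 - 2 = 1)
Z(j) = 50/9 (Z(j) = ((-3 + (-5/3 + (-3 - 5)²/3))*1)/3 = ((-3 + (-5/3 + (⅓)*(-8)²))*1)/3 = ((-3 + (-5/3 + (⅓)*64))*1)/3 = ((-3 + (-5/3 + 64/3))*1)/3 = ((-3 + 59/3)*1)/3 = ((50/3)*1)/3 = (⅓)*(50/3) = 50/9)
((-14600 - 16094) + 2953) + Z(-145) = ((-14600 - 16094) + 2953) + 50/9 = (-30694 + 2953) + 50/9 = -27741 + 50/9 = -249619/9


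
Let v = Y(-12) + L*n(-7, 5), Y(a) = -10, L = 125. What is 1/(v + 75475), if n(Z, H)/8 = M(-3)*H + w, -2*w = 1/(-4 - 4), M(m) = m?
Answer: 2/121055 ≈ 1.6521e-5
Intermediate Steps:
w = 1/16 (w = -1/(2*(-4 - 4)) = -½/(-8) = -½*(-⅛) = 1/16 ≈ 0.062500)
n(Z, H) = ½ - 24*H (n(Z, H) = 8*(-3*H + 1/16) = 8*(1/16 - 3*H) = ½ - 24*H)
v = -29895/2 (v = -10 + 125*(½ - 24*5) = -10 + 125*(½ - 120) = -10 + 125*(-239/2) = -10 - 29875/2 = -29895/2 ≈ -14948.)
1/(v + 75475) = 1/(-29895/2 + 75475) = 1/(121055/2) = 2/121055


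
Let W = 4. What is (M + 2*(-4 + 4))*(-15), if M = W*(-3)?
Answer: 180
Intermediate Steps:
M = -12 (M = 4*(-3) = -12)
(M + 2*(-4 + 4))*(-15) = (-12 + 2*(-4 + 4))*(-15) = (-12 + 2*0)*(-15) = (-12 + 0)*(-15) = -12*(-15) = 180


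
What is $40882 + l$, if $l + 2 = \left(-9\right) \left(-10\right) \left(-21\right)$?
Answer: $38990$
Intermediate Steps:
$l = -1892$ ($l = -2 + \left(-9\right) \left(-10\right) \left(-21\right) = -2 + 90 \left(-21\right) = -2 - 1890 = -1892$)
$40882 + l = 40882 - 1892 = 38990$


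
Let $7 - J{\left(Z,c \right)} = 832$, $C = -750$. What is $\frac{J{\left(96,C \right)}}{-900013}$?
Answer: $\frac{825}{900013} \approx 0.00091665$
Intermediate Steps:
$J{\left(Z,c \right)} = -825$ ($J{\left(Z,c \right)} = 7 - 832 = -825$)
$\frac{J{\left(96,C \right)}}{-900013} = - \frac{825}{-900013} = \left(-825\right) \left(- \frac{1}{900013}\right) = \frac{825}{900013}$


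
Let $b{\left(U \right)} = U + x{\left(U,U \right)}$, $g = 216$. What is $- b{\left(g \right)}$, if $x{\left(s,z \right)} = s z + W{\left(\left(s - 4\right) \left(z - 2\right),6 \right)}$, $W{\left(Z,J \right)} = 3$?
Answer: $-46875$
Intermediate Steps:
$x{\left(s,z \right)} = 3 + s z$ ($x{\left(s,z \right)} = s z + 3 = 3 + s z$)
$b{\left(U \right)} = 3 + U + U^{2}$ ($b{\left(U \right)} = U + \left(3 + U U\right) = U + \left(3 + U^{2}\right) = 3 + U + U^{2}$)
$- b{\left(g \right)} = - (3 + 216 + 216^{2}) = - (3 + 216 + 46656) = \left(-1\right) 46875 = -46875$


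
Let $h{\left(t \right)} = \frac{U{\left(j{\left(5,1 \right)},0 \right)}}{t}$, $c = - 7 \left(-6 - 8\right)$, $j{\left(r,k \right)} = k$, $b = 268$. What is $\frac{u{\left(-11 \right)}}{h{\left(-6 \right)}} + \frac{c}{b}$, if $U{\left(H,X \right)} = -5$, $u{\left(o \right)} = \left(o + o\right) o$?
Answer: $\frac{194813}{670} \approx 290.77$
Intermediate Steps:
$u{\left(o \right)} = 2 o^{2}$ ($u{\left(o \right)} = 2 o o = 2 o^{2}$)
$c = 98$ ($c = \left(-7\right) \left(-14\right) = 98$)
$h{\left(t \right)} = - \frac{5}{t}$
$\frac{u{\left(-11 \right)}}{h{\left(-6 \right)}} + \frac{c}{b} = \frac{2 \left(-11\right)^{2}}{\left(-5\right) \frac{1}{-6}} + \frac{98}{268} = \frac{2 \cdot 121}{\left(-5\right) \left(- \frac{1}{6}\right)} + 98 \cdot \frac{1}{268} = \frac{242}{\frac{5}{6}} + \frac{49}{134} = 242 \cdot \frac{6}{5} + \frac{49}{134} = \frac{1452}{5} + \frac{49}{134} = \frac{194813}{670}$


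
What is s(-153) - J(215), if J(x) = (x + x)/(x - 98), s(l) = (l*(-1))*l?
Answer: -2739283/117 ≈ -23413.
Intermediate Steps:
s(l) = -l² (s(l) = (-l)*l = -l²)
J(x) = 2*x/(-98 + x) (J(x) = (2*x)/(-98 + x) = 2*x/(-98 + x))
s(-153) - J(215) = -1*(-153)² - 2*215/(-98 + 215) = -1*23409 - 2*215/117 = -23409 - 2*215/117 = -23409 - 1*430/117 = -23409 - 430/117 = -2739283/117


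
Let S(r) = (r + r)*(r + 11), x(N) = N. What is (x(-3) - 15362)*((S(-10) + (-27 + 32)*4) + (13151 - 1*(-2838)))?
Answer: -245670985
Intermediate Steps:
S(r) = 2*r*(11 + r) (S(r) = (2*r)*(11 + r) = 2*r*(11 + r))
(x(-3) - 15362)*((S(-10) + (-27 + 32)*4) + (13151 - 1*(-2838))) = (-3 - 15362)*((2*(-10)*(11 - 10) + (-27 + 32)*4) + (13151 - 1*(-2838))) = -15365*((2*(-10)*1 + 5*4) + (13151 + 2838)) = -15365*((-20 + 20) + 15989) = -15365*(0 + 15989) = -15365*15989 = -245670985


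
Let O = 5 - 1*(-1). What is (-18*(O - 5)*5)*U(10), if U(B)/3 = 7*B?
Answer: -18900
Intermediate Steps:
U(B) = 21*B (U(B) = 3*(7*B) = 21*B)
O = 6 (O = 5 + 1 = 6)
(-18*(O - 5)*5)*U(10) = (-18*(6 - 5)*5)*(21*10) = -18*5*210 = -90*210 = -18900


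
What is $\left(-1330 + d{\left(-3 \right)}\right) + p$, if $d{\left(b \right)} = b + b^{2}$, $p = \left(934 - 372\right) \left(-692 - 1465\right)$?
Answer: $-1213558$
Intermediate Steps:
$p = -1212234$ ($p = 562 \left(-2157\right) = -1212234$)
$\left(-1330 + d{\left(-3 \right)}\right) + p = \left(-1330 - 3 \left(1 - 3\right)\right) - 1212234 = \left(-1330 - -6\right) - 1212234 = \left(-1330 + 6\right) - 1212234 = -1324 - 1212234 = -1213558$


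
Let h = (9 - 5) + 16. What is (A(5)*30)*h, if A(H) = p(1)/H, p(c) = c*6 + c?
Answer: 840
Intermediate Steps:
p(c) = 7*c (p(c) = 6*c + c = 7*c)
A(H) = 7/H (A(H) = (7*1)/H = 7/H)
h = 20 (h = 4 + 16 = 20)
(A(5)*30)*h = ((7/5)*30)*20 = 42*20 = 840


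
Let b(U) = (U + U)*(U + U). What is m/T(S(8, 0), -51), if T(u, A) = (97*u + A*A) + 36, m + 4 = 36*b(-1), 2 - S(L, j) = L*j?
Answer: 140/2831 ≈ 0.049452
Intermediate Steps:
b(U) = 4*U**2 (b(U) = (2*U)*(2*U) = 4*U**2)
S(L, j) = 2 - L*j
m = 140 (m = -4 + 36*(4*(-1)**2) = -4 + 36*(4*1) = -4 + 36*4 = -4 + 144 = 140)
T(u, A) = 36 + A**2 + 97*u (T(u, A) = (97*u + A**2) + 36 = (A**2 + 97*u) + 36 = 36 + A**2 + 97*u)
m/T(S(8, 0), -51) = 140/(36 + (-51)**2 + 97*(2 - 1*8*0)) = 140/(36 + 2601 + 97*(2 + 0)) = 140/(36 + 2601 + 97*2) = 140/(36 + 2601 + 194) = 140/2831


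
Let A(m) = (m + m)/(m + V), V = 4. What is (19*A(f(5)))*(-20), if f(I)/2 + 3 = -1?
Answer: -1520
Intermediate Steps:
f(I) = -8 (f(I) = -6 + 2*(-1) = -6 - 2 = -8)
A(m) = 2*m/(4 + m) (A(m) = (m + m)/(m + 4) = (2*m)/(4 + m) = 2*m/(4 + m))
(19*A(f(5)))*(-20) = (19*(2*(-8)/(4 - 8)))*(-20) = (19*(2*(-8)/(-4)))*(-20) = (19*(2*(-8)*(-1/4)))*(-20) = (19*4)*(-20) = 76*(-20) = -1520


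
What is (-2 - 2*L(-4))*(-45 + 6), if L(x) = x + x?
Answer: -546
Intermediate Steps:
L(x) = 2*x
(-2 - 2*L(-4))*(-45 + 6) = (-2 - 4*(-4))*(-45 + 6) = (-2 - 2*(-8))*(-39) = (-2 + 16)*(-39) = 14*(-39) = -546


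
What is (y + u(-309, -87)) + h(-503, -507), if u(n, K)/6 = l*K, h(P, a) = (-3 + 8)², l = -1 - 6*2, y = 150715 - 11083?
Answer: 146443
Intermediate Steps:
y = 139632
l = -13 (l = -1 - 12 = -13)
h(P, a) = 25 (h(P, a) = 5² = 25)
u(n, K) = -78*K (u(n, K) = 6*(-13*K) = -78*K)
(y + u(-309, -87)) + h(-503, -507) = (139632 - 78*(-87)) + 25 = (139632 + 6786) + 25 = 146418 + 25 = 146443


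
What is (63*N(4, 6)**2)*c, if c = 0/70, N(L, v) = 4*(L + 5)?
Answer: 0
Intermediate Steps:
N(L, v) = 20 + 4*L (N(L, v) = 4*(5 + L) = 20 + 4*L)
c = 0 (c = 0*(1/70) = 0)
(63*N(4, 6)**2)*c = (63*(20 + 4*4)**2)*0 = (63*(20 + 16)**2)*0 = (63*36**2)*0 = (63*1296)*0 = 81648*0 = 0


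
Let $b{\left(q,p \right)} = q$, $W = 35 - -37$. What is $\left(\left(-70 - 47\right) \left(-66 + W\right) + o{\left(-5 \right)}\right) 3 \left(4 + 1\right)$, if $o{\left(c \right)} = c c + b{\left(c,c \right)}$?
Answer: $-10230$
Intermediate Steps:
$W = 72$ ($W = 35 + 37 = 72$)
$o{\left(c \right)} = c + c^{2}$ ($o{\left(c \right)} = c c + c = c^{2} + c = c + c^{2}$)
$\left(\left(-70 - 47\right) \left(-66 + W\right) + o{\left(-5 \right)}\right) 3 \left(4 + 1\right) = \left(\left(-70 - 47\right) \left(-66 + 72\right) - 5 \left(1 - 5\right)\right) 3 \left(4 + 1\right) = \left(\left(-117\right) 6 - -20\right) 3 \cdot 5 = \left(-702 + 20\right) 15 = \left(-682\right) 15 = -10230$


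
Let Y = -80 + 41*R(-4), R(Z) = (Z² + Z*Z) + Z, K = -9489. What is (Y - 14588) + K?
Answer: -23009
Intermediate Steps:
R(Z) = Z + 2*Z² (R(Z) = (Z² + Z²) + Z = 2*Z² + Z = Z + 2*Z²)
Y = 1068 (Y = -80 + 41*(-4*(1 + 2*(-4))) = -80 + 41*(-4*(1 - 8)) = -80 + 41*(-4*(-7)) = -80 + 41*28 = -80 + 1148 = 1068)
(Y - 14588) + K = (1068 - 14588) - 9489 = -13520 - 9489 = -23009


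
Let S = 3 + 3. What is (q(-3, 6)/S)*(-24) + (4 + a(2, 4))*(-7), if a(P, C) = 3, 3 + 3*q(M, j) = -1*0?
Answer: -45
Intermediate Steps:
q(M, j) = -1 (q(M, j) = -1 + (-1*0)/3 = -1 + (⅓)*0 = -1 + 0 = -1)
S = 6
(q(-3, 6)/S)*(-24) + (4 + a(2, 4))*(-7) = -1/6*(-24) + (4 + 3)*(-7) = -1*⅙*(-24) + 7*(-7) = -⅙*(-24) - 49 = 4 - 49 = -45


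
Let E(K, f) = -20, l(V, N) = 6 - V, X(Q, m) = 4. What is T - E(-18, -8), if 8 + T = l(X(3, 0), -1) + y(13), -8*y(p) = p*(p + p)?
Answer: -113/4 ≈ -28.250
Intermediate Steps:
y(p) = -p²/4 (y(p) = -p*(p + p)/8 = -p*2*p/8 = -p²/4)
T = -193/4 (T = -8 + ((6 - 1*4) - ¼*13²) = -8 + ((6 - 4) - ¼*169) = -8 + (2 - 169/4) = -8 - 161/4 = -193/4 ≈ -48.250)
T - E(-18, -8) = -193/4 - 1*(-20) = -193/4 + 20 = -113/4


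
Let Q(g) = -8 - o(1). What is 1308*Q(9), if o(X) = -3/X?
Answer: -6540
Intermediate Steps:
Q(g) = -5 (Q(g) = -8 - (-3)/1 = -8 - (-3) = -8 - 1*(-3) = -8 + 3 = -5)
1308*Q(9) = 1308*(-5) = -6540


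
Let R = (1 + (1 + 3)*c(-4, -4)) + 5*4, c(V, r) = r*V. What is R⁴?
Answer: 52200625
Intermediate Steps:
c(V, r) = V*r
R = 85 (R = (1 + (1 + 3)*(-4*(-4))) + 5*4 = (1 + 4*16) + 20 = (1 + 64) + 20 = 65 + 20 = 85)
R⁴ = 85⁴ = 52200625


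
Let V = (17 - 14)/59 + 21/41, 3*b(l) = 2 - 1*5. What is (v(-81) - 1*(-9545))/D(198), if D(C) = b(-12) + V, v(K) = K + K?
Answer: -22697477/1057 ≈ -21474.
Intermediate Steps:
b(l) = -1 (b(l) = (2 - 1*5)/3 = (2 - 5)/3 = (⅓)*(-3) = -1)
V = 1362/2419 (V = 3*(1/59) + 21*(1/41) = 3/59 + 21/41 = 1362/2419 ≈ 0.56304)
v(K) = 2*K
D(C) = -1057/2419 (D(C) = -1 + 1362/2419 = -1057/2419)
(v(-81) - 1*(-9545))/D(198) = (2*(-81) - 1*(-9545))/(-1057/2419) = (-162 + 9545)*(-2419/1057) = 9383*(-2419/1057) = -22697477/1057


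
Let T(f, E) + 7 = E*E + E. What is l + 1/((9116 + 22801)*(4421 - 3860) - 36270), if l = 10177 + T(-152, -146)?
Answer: 560019693781/17869167 ≈ 31340.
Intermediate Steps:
T(f, E) = -7 + E + E**2 (T(f, E) = -7 + (E*E + E) = -7 + (E**2 + E) = -7 + (E + E**2) = -7 + E + E**2)
l = 31340 (l = 10177 + (-7 - 146 + (-146)**2) = 10177 + (-7 - 146 + 21316) = 10177 + 21163 = 31340)
l + 1/((9116 + 22801)*(4421 - 3860) - 36270) = 31340 + 1/((9116 + 22801)*(4421 - 3860) - 36270) = 31340 + 1/(31917*561 - 36270) = 31340 + 1/(17905437 - 36270) = 31340 + 1/17869167 = 560019693781/17869167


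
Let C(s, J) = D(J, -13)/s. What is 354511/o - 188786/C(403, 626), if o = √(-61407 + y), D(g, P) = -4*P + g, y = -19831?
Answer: -38040379/339 - 354511*I*√81238/81238 ≈ -1.1221e+5 - 1243.8*I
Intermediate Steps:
D(g, P) = g - 4*P
C(s, J) = (52 + J)/s (C(s, J) = (J - 4*(-13))/s = (J + 52)/s = (52 + J)/s)
o = I*√81238 (o = √(-61407 - 19831) = √(-81238) = I*√81238 ≈ 285.02*I)
354511/o - 188786/C(403, 626) = 354511/((I*√81238)) - 188786*403/(52 + 626) = 354511*(-I*√81238/81238) - 188786/((1/403)*678) = -354511*I*√81238/81238 - 188786/678/403 = -354511*I*√81238/81238 - 188786*403/678 = -354511*I*√81238/81238 - 38040379/339 = -38040379/339 - 354511*I*√81238/81238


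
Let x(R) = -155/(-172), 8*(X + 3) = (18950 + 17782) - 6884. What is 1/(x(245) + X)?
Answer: 172/641371 ≈ 0.00026818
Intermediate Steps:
X = 3728 (X = -3 + ((18950 + 17782) - 6884)/8 = -3 + (36732 - 6884)/8 = -3 + (⅛)*29848 = -3 + 3731 = 3728)
x(R) = 155/172 (x(R) = -155*(-1/172) = 155/172)
1/(x(245) + X) = 1/(155/172 + 3728) = 1/(641371/172) = 172/641371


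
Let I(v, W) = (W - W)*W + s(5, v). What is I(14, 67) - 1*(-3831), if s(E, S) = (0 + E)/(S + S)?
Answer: 107273/28 ≈ 3831.2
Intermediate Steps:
s(E, S) = E/(2*S) (s(E, S) = E/((2*S)) = E*(1/(2*S)) = E/(2*S))
I(v, W) = 5/(2*v) (I(v, W) = (W - W)*W + (1/2)*5/v = 0*W + 5/(2*v) = 0 + 5/(2*v) = 5/(2*v))
I(14, 67) - 1*(-3831) = (5/2)/14 - 1*(-3831) = (5/2)*(1/14) + 3831 = 5/28 + 3831 = 107273/28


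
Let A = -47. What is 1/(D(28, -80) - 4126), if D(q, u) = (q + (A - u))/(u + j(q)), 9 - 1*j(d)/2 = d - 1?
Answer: -116/478677 ≈ -0.00024233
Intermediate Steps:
j(d) = 20 - 2*d (j(d) = 18 - 2*(d - 1) = 18 - 2*(-1 + d) = 18 + (2 - 2*d) = 20 - 2*d)
D(q, u) = (-47 + q - u)/(20 + u - 2*q) (D(q, u) = (q + (-47 - u))/(u + (20 - 2*q)) = (-47 + q - u)/(20 + u - 2*q))
1/(D(28, -80) - 4126) = 1/((-47 + 28 - 1*(-80))/(20 - 80 - 2*28) - 4126) = 1/((-47 + 28 + 80)/(20 - 80 - 56) - 4126) = 1/(61/(-116) - 4126) = 1/(-1/116*61 - 4126) = 1/(-61/116 - 4126) = 1/(-478677/116) = -116/478677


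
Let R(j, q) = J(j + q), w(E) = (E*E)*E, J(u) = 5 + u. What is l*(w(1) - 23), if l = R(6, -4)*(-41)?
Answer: 6314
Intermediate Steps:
w(E) = E³ (w(E) = E²*E = E³)
R(j, q) = 5 + j + q (R(j, q) = 5 + (j + q) = 5 + j + q)
l = -287 (l = (5 + 6 - 4)*(-41) = 7*(-41) = -287)
l*(w(1) - 23) = -287*(1³ - 23) = -287*(1 - 23) = -287*(-22) = 6314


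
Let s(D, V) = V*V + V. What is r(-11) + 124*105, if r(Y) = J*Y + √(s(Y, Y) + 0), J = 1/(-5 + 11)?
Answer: 78109/6 + √110 ≈ 13029.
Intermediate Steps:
s(D, V) = V + V² (s(D, V) = V² + V = V + V²)
J = ⅙ (J = 1/6 = ⅙ ≈ 0.16667)
r(Y) = √(Y*(1 + Y)) + Y/6 (r(Y) = Y/6 + √(Y*(1 + Y) + 0) = Y/6 + √(Y*(1 + Y)) = √(Y*(1 + Y)) + Y/6)
r(-11) + 124*105 = (√(-11*(1 - 11)) + (⅙)*(-11)) + 124*105 = (√(-11*(-10)) - 11/6) + 13020 = (√110 - 11/6) + 13020 = (-11/6 + √110) + 13020 = 78109/6 + √110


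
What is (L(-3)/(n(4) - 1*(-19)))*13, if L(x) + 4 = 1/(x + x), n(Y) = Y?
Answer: -325/138 ≈ -2.3551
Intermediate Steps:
L(x) = -4 + 1/(2*x) (L(x) = -4 + 1/(x + x) = -4 + 1/(2*x))
(L(-3)/(n(4) - 1*(-19)))*13 = ((-4 + (½)/(-3))/(4 - 1*(-19)))*13 = ((-4 + (½)*(-⅓))/(4 + 19))*13 = ((-4 - ⅙)/23)*13 = -25/6*1/23*13 = -25/138*13 = -325/138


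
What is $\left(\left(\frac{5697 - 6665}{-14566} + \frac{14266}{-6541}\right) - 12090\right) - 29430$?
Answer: $- \frac{1978034769994}{47638103} \approx -41522.0$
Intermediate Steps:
$\left(\left(\frac{5697 - 6665}{-14566} + \frac{14266}{-6541}\right) - 12090\right) - 29430 = \left(\left(\left(5697 - 6665\right) \left(- \frac{1}{14566}\right) + 14266 \left(- \frac{1}{6541}\right)\right) - 12090\right) - 29430 = \left(\left(\left(-968\right) \left(- \frac{1}{14566}\right) - \frac{14266}{6541}\right) - 12090\right) - 29430 = \left(\left(\frac{484}{7283} - \frac{14266}{6541}\right) - 12090\right) - 29430 = \left(- \frac{100733434}{47638103} - 12090\right) - 29430 = - \frac{576045398704}{47638103} - 29430 = - \frac{1978034769994}{47638103}$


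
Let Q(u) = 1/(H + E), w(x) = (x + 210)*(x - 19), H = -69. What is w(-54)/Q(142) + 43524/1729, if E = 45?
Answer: 36353844/133 ≈ 2.7334e+5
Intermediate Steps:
w(x) = (-19 + x)*(210 + x) (w(x) = (210 + x)*(-19 + x) = (-19 + x)*(210 + x))
Q(u) = -1/24 (Q(u) = 1/(-69 + 45) = 1/(-24) = -1/24)
w(-54)/Q(142) + 43524/1729 = (-3990 + (-54)² + 191*(-54))/(-1/24) + 43524/1729 = (-3990 + 2916 - 10314)*(-24) + 43524*(1/1729) = -11388*(-24) + 3348/133 = 273312 + 3348/133 = 36353844/133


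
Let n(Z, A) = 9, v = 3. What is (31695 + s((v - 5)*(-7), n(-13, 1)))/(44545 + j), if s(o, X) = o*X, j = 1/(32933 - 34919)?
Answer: 63196506/88466369 ≈ 0.71436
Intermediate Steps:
j = -1/1986 (j = 1/(-1986) = -1/1986 ≈ -0.00050353)
s(o, X) = X*o
(31695 + s((v - 5)*(-7), n(-13, 1)))/(44545 + j) = (31695 + 9*((3 - 5)*(-7)))/(44545 - 1/1986) = (31695 + 9*(-2*(-7)))/(88466369/1986) = (31695 + 9*14)*(1986/88466369) = (31695 + 126)*(1986/88466369) = 31821*(1986/88466369) = 63196506/88466369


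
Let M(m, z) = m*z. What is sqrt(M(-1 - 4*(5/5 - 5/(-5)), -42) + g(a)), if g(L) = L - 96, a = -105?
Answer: sqrt(177) ≈ 13.304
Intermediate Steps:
g(L) = -96 + L
sqrt(M(-1 - 4*(5/5 - 5/(-5)), -42) + g(a)) = sqrt((-1 - 4*(5/5 - 5/(-5)))*(-42) + (-96 - 105)) = sqrt((-1 - 4*(5*(1/5) - 5*(-1/5)))*(-42) - 201) = sqrt((-1 - 4*(1 + 1))*(-42) - 201) = sqrt((-1 - 4*2)*(-42) - 201) = sqrt((-1 - 8)*(-42) - 201) = sqrt(-9*(-42) - 201) = sqrt(378 - 201) = sqrt(177)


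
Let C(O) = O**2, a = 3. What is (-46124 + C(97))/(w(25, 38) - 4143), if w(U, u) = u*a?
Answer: 36715/4029 ≈ 9.1127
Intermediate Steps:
w(U, u) = 3*u (w(U, u) = u*3 = 3*u)
(-46124 + C(97))/(w(25, 38) - 4143) = (-46124 + 97**2)/(3*38 - 4143) = (-46124 + 9409)/(114 - 4143) = -36715/(-4029) = -36715*(-1/4029) = 36715/4029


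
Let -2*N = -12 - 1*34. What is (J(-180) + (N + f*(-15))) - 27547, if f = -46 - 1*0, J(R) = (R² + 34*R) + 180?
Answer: -374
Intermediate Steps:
N = 23 (N = -(-12 - 1*34)/2 = -(-12 - 34)/2 = -½*(-46) = 23)
J(R) = 180 + R² + 34*R
f = -46 (f = -46 + 0 = -46)
(J(-180) + (N + f*(-15))) - 27547 = ((180 + (-180)² + 34*(-180)) + (23 - 46*(-15))) - 27547 = ((180 + 32400 - 6120) + (23 + 690)) - 27547 = (26460 + 713) - 27547 = 27173 - 27547 = -374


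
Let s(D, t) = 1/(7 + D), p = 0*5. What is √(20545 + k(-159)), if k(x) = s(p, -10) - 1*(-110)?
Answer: √1012102/7 ≈ 143.72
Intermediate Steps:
p = 0
k(x) = 771/7 (k(x) = 1/(7 + 0) - 1*(-110) = 1/7 + 110 = ⅐ + 110 = 771/7)
√(20545 + k(-159)) = √(20545 + 771/7) = √(144586/7) = √1012102/7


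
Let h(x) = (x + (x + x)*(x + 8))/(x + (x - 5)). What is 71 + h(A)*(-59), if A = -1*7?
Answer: 110/19 ≈ 5.7895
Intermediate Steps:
A = -7
h(x) = (x + 2*x*(8 + x))/(-5 + 2*x) (h(x) = (x + (2*x)*(8 + x))/(x + (-5 + x)) = (x + 2*x*(8 + x))/(-5 + 2*x))
71 + h(A)*(-59) = 71 - 7*(17 + 2*(-7))/(-5 + 2*(-7))*(-59) = 71 - 7*(17 - 14)/(-5 - 14)*(-59) = 71 - 7*3/(-19)*(-59) = 71 - 7*(-1/19)*3*(-59) = 71 + (21/19)*(-59) = 71 - 1239/19 = 110/19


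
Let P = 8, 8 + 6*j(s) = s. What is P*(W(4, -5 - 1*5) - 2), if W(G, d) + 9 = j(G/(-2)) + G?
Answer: -208/3 ≈ -69.333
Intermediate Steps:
j(s) = -4/3 + s/6
W(G, d) = -31/3 + 11*G/12 (W(G, d) = -9 + ((-4/3 + (G/(-2))/6) + G) = -9 + ((-4/3 + (G*(-1/2))/6) + G) = -9 + ((-4/3 + (-G/2)/6) + G) = -9 + ((-4/3 - G/12) + G) = -9 + (-4/3 + 11*G/12) = -31/3 + 11*G/12)
P*(W(4, -5 - 1*5) - 2) = 8*((-31/3 + (11/12)*4) - 2) = 8*((-31/3 + 11/3) - 2) = 8*(-20/3 - 2) = 8*(-26/3) = -208/3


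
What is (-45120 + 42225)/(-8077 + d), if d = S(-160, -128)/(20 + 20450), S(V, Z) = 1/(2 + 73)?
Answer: 4444548750/12400214249 ≈ 0.35843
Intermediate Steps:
S(V, Z) = 1/75
d = 1/1535250 (d = 1/(75*(20 + 20450)) = (1/75)/20470 = (1/75)*(1/20470) = 1/1535250 ≈ 6.5136e-7)
(-45120 + 42225)/(-8077 + d) = (-45120 + 42225)/(-8077 + 1/1535250) = -2895/(-12400214249/1535250) = -2895*(-1535250/12400214249) = 4444548750/12400214249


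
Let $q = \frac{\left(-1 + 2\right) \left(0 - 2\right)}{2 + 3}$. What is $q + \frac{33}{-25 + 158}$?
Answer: $- \frac{101}{665} \approx -0.15188$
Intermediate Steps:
$q = - \frac{2}{5}$ ($q = \frac{1 \left(-2\right)}{5} = \frac{1}{5} \left(-2\right) = - \frac{2}{5} \approx -0.4$)
$q + \frac{33}{-25 + 158} = - \frac{2}{5} + \frac{33}{-25 + 158} = - \frac{2}{5} + \frac{33}{133} = - \frac{101}{665}$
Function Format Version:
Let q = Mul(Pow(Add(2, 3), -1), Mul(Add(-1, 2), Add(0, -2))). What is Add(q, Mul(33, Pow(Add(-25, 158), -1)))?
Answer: Rational(-101, 665) ≈ -0.15188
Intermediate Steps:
q = Rational(-2, 5) (q = Mul(Pow(5, -1), Mul(1, -2)) = Mul(Rational(1, 5), -2) = Rational(-2, 5) ≈ -0.40000)
Add(q, Mul(33, Pow(Add(-25, 158), -1))) = Add(Rational(-2, 5), Mul(33, Pow(Add(-25, 158), -1))) = Add(Rational(-2, 5), Mul(33, Pow(133, -1))) = Add(Rational(-2, 5), Mul(33, Rational(1, 133))) = Add(Rational(-2, 5), Rational(33, 133)) = Rational(-101, 665)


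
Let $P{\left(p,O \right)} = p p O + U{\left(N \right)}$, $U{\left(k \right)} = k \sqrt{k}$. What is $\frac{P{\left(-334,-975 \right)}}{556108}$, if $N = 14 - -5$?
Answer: $- \frac{27191775}{139027} + \frac{19 \sqrt{19}}{556108} \approx -195.59$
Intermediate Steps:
$N = 19$ ($N = 14 + 5 = 19$)
$U{\left(k \right)} = k^{\frac{3}{2}}$
$P{\left(p,O \right)} = 19 \sqrt{19} + O p^{2}$ ($P{\left(p,O \right)} = p p O + 19^{\frac{3}{2}} = p^{2} O + 19 \sqrt{19} = O p^{2} + 19 \sqrt{19} = 19 \sqrt{19} + O p^{2}$)
$\frac{P{\left(-334,-975 \right)}}{556108} = \frac{19 \sqrt{19} - 975 \left(-334\right)^{2}}{556108} = \left(19 \sqrt{19} - 108767100\right) \frac{1}{556108} = \left(-108767100 + 19 \sqrt{19}\right) \frac{1}{556108} = - \frac{27191775}{139027} + \frac{19 \sqrt{19}}{556108}$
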